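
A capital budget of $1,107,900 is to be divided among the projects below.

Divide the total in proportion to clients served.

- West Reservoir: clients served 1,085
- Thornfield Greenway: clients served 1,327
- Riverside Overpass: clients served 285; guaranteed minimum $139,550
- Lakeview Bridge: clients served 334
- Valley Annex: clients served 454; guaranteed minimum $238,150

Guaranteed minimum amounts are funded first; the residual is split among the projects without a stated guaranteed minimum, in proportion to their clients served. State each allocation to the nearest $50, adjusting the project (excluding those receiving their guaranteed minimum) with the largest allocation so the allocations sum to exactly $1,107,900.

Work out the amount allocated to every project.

West Reservoir: $288,500 · Thornfield Greenway: $352,900 · Riverside Overpass: $139,550 · Lakeview Bridge: $88,800 · Valley Annex: $238,150

Minimums first: Riverside Overpass $139,550; Valley Annex $238,150. Balance $730,200.
Balance split over remaining clients served 2,746: West Reservoir 288,516.75 → $288,500; Thornfield Greenway 352,867.95 → $352,850; Lakeview Bridge 88,815.29 → $88,800.
Rounding difference +$50 applied to Thornfield Greenway → $352,900.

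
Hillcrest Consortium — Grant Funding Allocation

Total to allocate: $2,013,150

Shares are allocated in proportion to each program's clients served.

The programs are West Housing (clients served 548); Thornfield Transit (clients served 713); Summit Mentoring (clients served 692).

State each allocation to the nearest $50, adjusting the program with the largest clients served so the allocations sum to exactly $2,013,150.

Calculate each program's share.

West Housing: $564,900 · Thornfield Transit: $734,950 · Summit Mentoring: $713,300

Clients served total: 548 + 713 + 692 = 1,953.
Pro-rata amounts: West Housing 564,877.73; Thornfield Transit 734,959.52; Summit Mentoring 713,312.75.
Rounded to nearest $50: West Housing $564,900; Thornfield Transit $734,950; Summit Mentoring $713,300. Sum = $2,013,150.
Sum already equals the total — no adjustment.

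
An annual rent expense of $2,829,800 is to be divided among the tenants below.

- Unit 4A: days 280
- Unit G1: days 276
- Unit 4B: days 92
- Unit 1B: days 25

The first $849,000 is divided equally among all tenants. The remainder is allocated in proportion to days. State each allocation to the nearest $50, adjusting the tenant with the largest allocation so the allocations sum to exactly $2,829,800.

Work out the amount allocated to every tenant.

Equal tier: $849,000 ÷ 4 = $212,250 apiece.
Remainder $1,980,800 by days (total 673): Unit 4A 824,106.98 → $824,100; Unit G1 812,334.03 → $812,350; Unit 4B 270,778.01 → $270,800; Unit 1B 73,580.98 → $73,600.
Rounding difference −$50 on remainder applied to Unit 4A.
Totals: Unit 4A $212,250 + $824,050 = $1,036,300; Unit G1 $212,250 + $812,350 = $1,024,600; Unit 4B $212,250 + $270,800 = $483,050; Unit 1B $212,250 + $73,600 = $285,850.

Unit 4A: $1,036,300; Unit G1: $1,024,600; Unit 4B: $483,050; Unit 1B: $285,850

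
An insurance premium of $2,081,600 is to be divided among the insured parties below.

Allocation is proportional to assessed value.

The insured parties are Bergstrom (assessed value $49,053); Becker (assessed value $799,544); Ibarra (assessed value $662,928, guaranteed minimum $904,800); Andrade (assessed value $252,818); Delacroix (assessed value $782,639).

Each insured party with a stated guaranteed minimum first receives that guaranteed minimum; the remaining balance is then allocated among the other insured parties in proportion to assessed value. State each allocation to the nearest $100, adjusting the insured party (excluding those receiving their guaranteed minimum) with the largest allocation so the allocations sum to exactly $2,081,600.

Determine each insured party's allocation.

Fund the minimums — Ibarra $904,800. Remaining pool $1,176,800.
Remaining pool split over remaining assessed value 1,884,054: Bergstrom 30,639.02 → $30,600; Becker 499,403.62 → $499,400; Andrade 157,912.79 → $157,900; Delacroix 488,844.57 → $488,800.
Rounding difference +$100 applied to Becker → $499,500.

Bergstrom: $30,600; Becker: $499,500; Ibarra: $904,800; Andrade: $157,900; Delacroix: $488,800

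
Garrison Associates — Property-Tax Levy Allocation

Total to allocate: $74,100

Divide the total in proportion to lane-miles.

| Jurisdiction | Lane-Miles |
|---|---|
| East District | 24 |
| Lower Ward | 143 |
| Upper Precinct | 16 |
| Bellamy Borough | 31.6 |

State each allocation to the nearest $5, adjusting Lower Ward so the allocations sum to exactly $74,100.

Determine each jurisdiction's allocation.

Lane-miles total: 214.6.
Unrounded shares: East District 24/214.6 × $74,100 = 8,287.05; Lower Ward 143/214.6 × $74,100 = 49,376.98; Upper Precinct 16/214.6 × $74,100 = 5,524.70; Bellamy Borough 31.6/214.6 × $74,100 = 10,911.28.
Rounded to nearest $5: East District $8,285; Lower Ward $49,375; Upper Precinct $5,525; Bellamy Borough $10,910. Sum = $74,095.
Difference $74,100 − $74,095 = +$5 applied to Lower Ward: Lower Ward becomes $49,380.

East District: $8,285 | Lower Ward: $49,380 | Upper Precinct: $5,525 | Bellamy Borough: $10,910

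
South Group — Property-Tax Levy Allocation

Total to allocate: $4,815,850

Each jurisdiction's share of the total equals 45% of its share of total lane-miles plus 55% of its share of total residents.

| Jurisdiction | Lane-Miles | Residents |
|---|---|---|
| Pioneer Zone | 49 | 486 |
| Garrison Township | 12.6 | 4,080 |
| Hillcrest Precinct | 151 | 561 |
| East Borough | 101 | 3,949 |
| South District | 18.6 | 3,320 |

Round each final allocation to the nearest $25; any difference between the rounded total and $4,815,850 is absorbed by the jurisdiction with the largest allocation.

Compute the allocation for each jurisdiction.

Lane-miles total 332.2; residents total 12,396.
Composite weights (45% lane-miles + 55% residents): Pioneer Zone 0.0879; Garrison Township 0.1981; Hillcrest Precinct 0.2294; East Borough 0.3120; South District 0.1725.
Pro-rata amounts: Pioneer Zone 423,501.44; Garrison Township 953,991.80; Hillcrest Precinct 1,104,932.00; East Borough 1,502,684.62; South District 830,740.13.
At nearest $25: Pioneer Zone $423,500; Garrison Township $954,000; Hillcrest Precinct $1,104,925; East Borough $1,502,675; South District $830,750. Sum = $4,815,850.
No rounding difference to absorb.

Pioneer Zone: $423,500; Garrison Township: $954,000; Hillcrest Precinct: $1,104,925; East Borough: $1,502,675; South District: $830,750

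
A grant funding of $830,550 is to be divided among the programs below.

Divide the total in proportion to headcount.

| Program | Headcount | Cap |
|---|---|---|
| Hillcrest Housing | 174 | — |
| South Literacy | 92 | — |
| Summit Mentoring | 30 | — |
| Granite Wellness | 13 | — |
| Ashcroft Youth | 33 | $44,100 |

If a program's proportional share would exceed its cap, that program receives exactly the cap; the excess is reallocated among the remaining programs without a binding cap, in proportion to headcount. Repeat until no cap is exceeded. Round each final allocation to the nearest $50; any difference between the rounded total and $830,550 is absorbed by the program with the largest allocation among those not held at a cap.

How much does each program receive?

Hillcrest Housing: $442,850; South Literacy: $234,150; Summit Mentoring: $76,350; Granite Wellness: $33,100; Ashcroft Youth: $44,100

Total headcount = 342.
Unconstrained shares: Hillcrest Housing 422,560.53; South Literacy 223,422.81; Summit Mentoring 72,855.26; Granite Wellness 31,570.61; Ashcroft Youth 80,140.79.
Capped: Ashcroft Youth ($44,100); remaining pool $786,450 reallocated over remaining headcount 309.
Shares after redistribution: Hillcrest Housing 442,855.34 → $442,850; South Literacy 234,153.40 → $234,150; Summit Mentoring 76,354.37 → $76,350; Granite Wellness 33,086.89 → $33,100.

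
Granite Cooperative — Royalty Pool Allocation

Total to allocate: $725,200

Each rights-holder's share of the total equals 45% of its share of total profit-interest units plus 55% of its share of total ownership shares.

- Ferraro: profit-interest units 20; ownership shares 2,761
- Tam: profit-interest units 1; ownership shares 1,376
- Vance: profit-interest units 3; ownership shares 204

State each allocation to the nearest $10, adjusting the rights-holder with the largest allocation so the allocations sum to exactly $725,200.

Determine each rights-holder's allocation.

Ferraro: $525,630 | Tam: $140,030 | Vance: $59,540

Totals — profit-interest units 24, ownership shares 4,341.
Blended shares (45% profit-interest units + 55% ownership shares): Ferraro 0.7248; Tam 0.1931; Vance 0.0821.
Pro-rata amounts: Ferraro 525,636.35; Tam 140,027.21; Vance 59,536.44.
Rounded to nearest $10: Ferraro $525,640; Tam $140,030; Vance $59,540. Sum = $725,210.
Difference $725,200 − $725,210 = −$10 applied to largest allocation (Ferraro): Ferraro becomes $525,630.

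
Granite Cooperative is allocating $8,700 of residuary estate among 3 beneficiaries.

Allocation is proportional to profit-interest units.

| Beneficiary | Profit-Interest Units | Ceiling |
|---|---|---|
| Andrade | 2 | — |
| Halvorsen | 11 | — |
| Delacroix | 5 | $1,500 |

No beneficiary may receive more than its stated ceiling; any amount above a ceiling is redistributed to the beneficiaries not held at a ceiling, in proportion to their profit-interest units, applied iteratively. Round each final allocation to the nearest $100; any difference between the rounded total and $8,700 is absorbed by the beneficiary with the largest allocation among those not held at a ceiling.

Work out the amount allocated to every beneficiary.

Andrade: $1,100 · Halvorsen: $6,100 · Delacroix: $1,500

Sum of profit-interest units: 18.
Pro-rata shares before constraints: Andrade 966.67; Halvorsen 5,316.67; Delacroix 2,416.67.
Capped: Delacroix ($1,500); balance $7,200 reallocated over remaining profit-interest units 13.
Redistributed shares: Andrade 1,107.69 → $1,100; Halvorsen 6,092.31 → $6,100.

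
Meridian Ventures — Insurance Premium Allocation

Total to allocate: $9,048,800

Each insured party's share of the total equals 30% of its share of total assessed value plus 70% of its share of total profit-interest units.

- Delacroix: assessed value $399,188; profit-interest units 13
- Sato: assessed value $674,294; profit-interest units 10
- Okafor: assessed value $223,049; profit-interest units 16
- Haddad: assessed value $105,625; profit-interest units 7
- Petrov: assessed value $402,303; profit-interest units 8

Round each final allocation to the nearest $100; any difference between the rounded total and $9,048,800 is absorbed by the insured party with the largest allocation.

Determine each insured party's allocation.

Totals — assessed value 1,804,459, profit-interest units 54.
Composite weights (30% assessed value + 70% profit-interest units): Delacroix 0.2349; Sato 0.2417; Okafor 0.2445; Haddad 0.1083; Petrov 0.1706.
Unrounded shares: Delacroix 2,125,431.43; Sato 2,187,404.93; Okafor 2,212,344.53; Haddad 979,997.76; Petrov 1,543,621.36.
At nearest $100: Delacroix $2,125,400; Sato $2,187,400; Okafor $2,212,300; Haddad $980,000; Petrov $1,543,600. Sum = $9,048,700.
Difference $9,048,800 − $9,048,700 = +$100 applied to largest allocation (Okafor): Okafor becomes $2,212,400.

Delacroix: $2,125,400 · Sato: $2,187,400 · Okafor: $2,212,400 · Haddad: $980,000 · Petrov: $1,543,600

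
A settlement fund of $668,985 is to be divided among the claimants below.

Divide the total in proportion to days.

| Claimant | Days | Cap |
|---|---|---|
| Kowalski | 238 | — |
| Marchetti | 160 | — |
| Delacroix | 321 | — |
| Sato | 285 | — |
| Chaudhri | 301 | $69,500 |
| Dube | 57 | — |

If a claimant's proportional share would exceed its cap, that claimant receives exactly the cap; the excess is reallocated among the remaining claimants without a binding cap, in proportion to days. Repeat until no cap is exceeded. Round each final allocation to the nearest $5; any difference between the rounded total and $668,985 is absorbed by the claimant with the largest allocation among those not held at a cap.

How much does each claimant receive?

Combined days = 1,362.
Unconstrained shares: Kowalski 116,900.46; Marchetti 78,588.55; Delacroix 157,668.27; Sato 139,985.85; Chaudhri 147,844.70; Dube 27,997.17.
Held at cap: Chaudhri ($69,500); balance $599,485 reallocated over remaining days 1,061.
Remaining shares: Kowalski 134,474.49 → $134,475; Marchetti 90,403.02 → $90,405; Delacroix 181,371.05 → $181,370; Sato 161,030.37 → $161,030; Dube 32,206.07 → $32,205.

Kowalski: $134,475 | Marchetti: $90,405 | Delacroix: $181,370 | Sato: $161,030 | Chaudhri: $69,500 | Dube: $32,205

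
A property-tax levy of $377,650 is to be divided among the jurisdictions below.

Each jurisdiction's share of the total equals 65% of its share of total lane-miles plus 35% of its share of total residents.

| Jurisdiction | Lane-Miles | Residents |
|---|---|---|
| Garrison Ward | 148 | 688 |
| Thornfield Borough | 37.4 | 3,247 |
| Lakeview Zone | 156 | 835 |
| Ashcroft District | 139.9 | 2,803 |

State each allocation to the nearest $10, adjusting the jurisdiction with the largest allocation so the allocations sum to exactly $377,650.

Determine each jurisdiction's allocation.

Garrison Ward: $87,490; Thornfield Borough: $75,750; Lakeview Zone: $94,140; Ashcroft District: $120,270

Totals — lane-miles 481.3, residents 7,573.
Combined weights (65% lane-miles + 35% residents): Garrison Ward 0.2317; Thornfield Borough 0.2006; Lakeview Zone 0.2493; Ashcroft District 0.3185.
Raw shares: Garrison Ward 87,491.12; Thornfield Borough 75,747.17; Lakeview Zone 94,136.99; Ashcroft District 120,274.72.
Rounded to nearest $10: Garrison Ward $87,490; Thornfield Borough $75,750; Lakeview Zone $94,140; Ashcroft District $120,270. Sum = $377,650.
No rounding difference to absorb.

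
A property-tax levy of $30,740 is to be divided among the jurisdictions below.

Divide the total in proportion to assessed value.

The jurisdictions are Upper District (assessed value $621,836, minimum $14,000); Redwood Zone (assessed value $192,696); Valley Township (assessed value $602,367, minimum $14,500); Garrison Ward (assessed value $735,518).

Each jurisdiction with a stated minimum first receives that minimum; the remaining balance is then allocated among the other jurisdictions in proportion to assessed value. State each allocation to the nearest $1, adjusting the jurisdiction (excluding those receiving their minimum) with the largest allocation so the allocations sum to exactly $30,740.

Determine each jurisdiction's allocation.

Guaranteed amounts: Upper District $14,000; Valley Township $14,500. Residual $2,240.
Residual split over remaining assessed value 928,214: Redwood Zone 465.02 → $465; Garrison Ward 1,774.98 → $1,775.

Upper District: $14,000 · Redwood Zone: $465 · Valley Township: $14,500 · Garrison Ward: $1,775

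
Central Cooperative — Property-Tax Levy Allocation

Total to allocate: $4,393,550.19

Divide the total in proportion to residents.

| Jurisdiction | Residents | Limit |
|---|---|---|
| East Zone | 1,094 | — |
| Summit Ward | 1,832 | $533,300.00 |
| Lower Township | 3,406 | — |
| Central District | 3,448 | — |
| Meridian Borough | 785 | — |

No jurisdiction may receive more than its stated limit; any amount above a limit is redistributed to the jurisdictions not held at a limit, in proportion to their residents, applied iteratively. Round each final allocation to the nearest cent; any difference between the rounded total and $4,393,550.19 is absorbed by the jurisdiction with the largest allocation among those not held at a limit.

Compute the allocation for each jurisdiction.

East Zone: $483,581.10; Summit Ward: $533,300.00; Lower Township: $1,505,555.04; Central District: $1,524,120.30; Meridian Borough: $346,993.75

Combined residents = 10,565.
Proportional shares (ignoring caps): East Zone 454,949.7310; Summit Ward 761,853.6629; Lower Township 1,416,415.7073; Central District 1,433,881.7847; Meridian Borough 326,449.3042.
Held at cap: Summit Ward ($533,300.00); residual $3,860,250.19 reallocated over remaining residents 8,733.
Shares after redistribution: East Zone 483,581.0956 → $483,581.10; Lower Township 1,505,555.0380 → $1,505,555.04; Central District 1,524,120.3086 → $1,524,120.31; Meridian Borough 346,993.7478 → $346,993.75.
Rounding difference −$0.01 applied to Central District → $1,524,120.30.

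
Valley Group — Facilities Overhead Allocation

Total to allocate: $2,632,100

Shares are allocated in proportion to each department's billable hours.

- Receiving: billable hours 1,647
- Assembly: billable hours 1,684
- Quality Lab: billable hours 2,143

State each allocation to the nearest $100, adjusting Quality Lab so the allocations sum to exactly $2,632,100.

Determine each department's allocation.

Total billable hours = 5,474.
Pro-rata amounts: Receiving 1,647/5,474 × $2,632,100 = 791,938.02; Assembly 1,684/5,474 × $2,632,100 = 809,728.97; Quality Lab 2,143/5,474 × $2,632,100 = 1,030,433.01.
At nearest $100: Receiving $791,900; Assembly $809,700; Quality Lab $1,030,400. Sum = $2,632,000.
Difference $2,632,100 − $2,632,000 = +$100 applied to Quality Lab: Quality Lab becomes $1,030,500.

Receiving: $791,900; Assembly: $809,700; Quality Lab: $1,030,500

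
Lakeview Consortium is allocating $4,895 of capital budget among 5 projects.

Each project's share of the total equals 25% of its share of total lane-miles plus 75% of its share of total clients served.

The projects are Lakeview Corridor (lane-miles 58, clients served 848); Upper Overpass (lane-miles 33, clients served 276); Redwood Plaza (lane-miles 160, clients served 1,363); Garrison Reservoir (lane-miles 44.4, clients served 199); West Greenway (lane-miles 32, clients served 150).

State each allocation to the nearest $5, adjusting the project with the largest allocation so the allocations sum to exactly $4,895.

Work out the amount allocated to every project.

Lakeview Corridor: $1,315 · Upper Overpass: $480 · Redwood Plaza: $2,360 · Garrison Reservoir: $425 · West Greenway: $315

Lane-miles total 327.4; clients served total 2,836.
Blended shares (25% lane-miles + 75% clients served): Lakeview Corridor 0.2685; Upper Overpass 0.0982; Redwood Plaza 0.4826; Garrison Reservoir 0.0865; West Greenway 0.0641.
Raw shares: Lakeview Corridor 1,314.54; Upper Overpass 480.63; Redwood Plaza 2,362.47; Garrison Reservoir 423.57; West Greenway 313.79.
After rounding ($5): Lakeview Corridor $1,315; Upper Overpass $480; Redwood Plaza $2,360; Garrison Reservoir $425; West Greenway $315. Sum = $4,895.
Sum already equals the total — no adjustment.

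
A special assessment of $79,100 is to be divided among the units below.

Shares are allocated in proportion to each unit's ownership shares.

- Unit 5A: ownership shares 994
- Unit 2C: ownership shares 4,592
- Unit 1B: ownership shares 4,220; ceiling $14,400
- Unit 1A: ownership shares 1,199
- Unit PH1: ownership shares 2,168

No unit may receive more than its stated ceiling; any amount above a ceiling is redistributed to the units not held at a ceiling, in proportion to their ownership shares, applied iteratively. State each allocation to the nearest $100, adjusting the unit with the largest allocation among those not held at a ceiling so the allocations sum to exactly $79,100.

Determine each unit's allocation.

Combined ownership shares = 13,173.
Unconstrained shares: Unit 5A 5,968.68; Unit 2C 27,573.61; Unit 1B 25,339.86; Unit 1A 7,199.64; Unit PH1 13,018.20.
Held at cap: Unit 1B ($14,400); residual $64,700 reallocated over remaining ownership shares 8,953.
Shares after redistribution: Unit 5A 7,183.27 → $7,200; Unit 2C 33,184.68 → $33,200; Unit 1A 8,664.73 → $8,700; Unit PH1 15,667.33 → $15,700.
Rounding difference −$100 applied to Unit 2C → $33,100.

Unit 5A: $7,200 · Unit 2C: $33,100 · Unit 1B: $14,400 · Unit 1A: $8,700 · Unit PH1: $15,700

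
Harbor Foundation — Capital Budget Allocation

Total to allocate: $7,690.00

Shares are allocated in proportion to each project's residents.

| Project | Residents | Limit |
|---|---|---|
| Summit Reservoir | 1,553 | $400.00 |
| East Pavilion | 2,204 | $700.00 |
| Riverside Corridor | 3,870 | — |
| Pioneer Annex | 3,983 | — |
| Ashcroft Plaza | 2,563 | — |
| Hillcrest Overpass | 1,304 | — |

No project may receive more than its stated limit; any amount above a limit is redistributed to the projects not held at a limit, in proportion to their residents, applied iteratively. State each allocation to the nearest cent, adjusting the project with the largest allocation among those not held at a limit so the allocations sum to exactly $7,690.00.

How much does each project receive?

Summit Reservoir: $400.00 · East Pavilion: $700.00 · Riverside Corridor: $2,176.05 · Pioneer Annex: $2,239.59 · Ashcroft Plaza: $1,441.14 · Hillcrest Overpass: $733.22

Residents total: 15,477.
Pro-rata shares before constraints: Summit Reservoir 771.6334; East Pavilion 1,095.0934; Riverside Corridor 1,922.8726; Pioneer Annex 1,979.0185; Ashcroft Plaza 1,273.4684; Hillcrest Overpass 647.9137.
Capped: Summit Reservoir ($400.00), East Pavilion ($700.00); remaining pool $6,590.00 reallocated over remaining residents 11,720.
Redistributed shares: Riverside Corridor 2,176.0495 → $2,176.05; Pioneer Annex 2,239.5879 → $2,239.59; Ashcroft Plaza 1,441.1408 → $1,441.14; Hillcrest Overpass 733.2218 → $733.22.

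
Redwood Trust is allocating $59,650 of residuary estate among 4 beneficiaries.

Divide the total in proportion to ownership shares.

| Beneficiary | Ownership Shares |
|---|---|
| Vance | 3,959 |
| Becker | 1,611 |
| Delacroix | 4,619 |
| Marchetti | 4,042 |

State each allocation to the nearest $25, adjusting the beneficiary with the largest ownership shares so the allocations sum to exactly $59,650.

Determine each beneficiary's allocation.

Vance: $16,600 | Becker: $6,750 | Delacroix: $19,350 | Marchetti: $16,950

Total ownership shares = 3,959 + 1,611 + 4,619 + 4,042 = 14,231.
Raw shares: Vance 16,594.36; Becker 6,752.59; Delacroix 19,360.79; Marchetti 16,942.26.
At nearest $25: Vance $16,600; Becker $6,750; Delacroix $19,350; Marchetti $16,950. Sum = $59,650.
No rounding difference to absorb.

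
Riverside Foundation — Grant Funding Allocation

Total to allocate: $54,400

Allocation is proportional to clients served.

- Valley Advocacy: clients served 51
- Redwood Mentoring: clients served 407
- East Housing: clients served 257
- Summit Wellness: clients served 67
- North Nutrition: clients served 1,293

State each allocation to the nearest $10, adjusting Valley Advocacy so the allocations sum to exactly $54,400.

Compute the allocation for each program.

Valley Advocacy: $1,330 · Redwood Mentoring: $10,670 · East Housing: $6,740 · Summit Wellness: $1,760 · North Nutrition: $33,900

Clients served total: 2,075.
Pro-rata amounts: Valley Advocacy 51/2,075 × $54,400 = 1,337.06; Redwood Mentoring 407/2,075 × $54,400 = 10,670.27; East Housing 257/2,075 × $54,400 = 6,737.73; Summit Wellness 67/2,075 × $54,400 = 1,756.53; North Nutrition 1,293/2,075 × $54,400 = 33,898.41.
Rounded to nearest $10: Valley Advocacy $1,340; Redwood Mentoring $10,670; East Housing $6,740; Summit Wellness $1,760; North Nutrition $33,900. Sum = $54,410.
Difference $54,400 − $54,410 = −$10 applied to Valley Advocacy: Valley Advocacy becomes $1,330.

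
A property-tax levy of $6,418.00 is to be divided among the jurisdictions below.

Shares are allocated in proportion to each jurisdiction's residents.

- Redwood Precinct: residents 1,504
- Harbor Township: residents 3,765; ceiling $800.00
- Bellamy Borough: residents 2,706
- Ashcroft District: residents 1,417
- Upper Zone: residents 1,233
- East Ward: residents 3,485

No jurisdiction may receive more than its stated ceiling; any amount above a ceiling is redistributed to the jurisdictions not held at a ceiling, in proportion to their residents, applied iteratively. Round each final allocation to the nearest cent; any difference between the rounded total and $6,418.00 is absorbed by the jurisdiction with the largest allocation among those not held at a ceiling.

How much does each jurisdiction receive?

Redwood Precinct: $816.77 | Harbor Township: $800.00 | Bellamy Borough: $1,469.53 | Ashcroft District: $769.52 | Upper Zone: $669.60 | East Ward: $1,892.58

Residents total: 14,110.
Pro-rata shares before constraints: Redwood Precinct 684.1015; Harbor Township 1,712.5280; Bellamy Borough 1,230.8369; Ashcroft District 644.5291; Upper Zone 560.8359; East Ward 1,585.1687.
Capped: Harbor Township ($800.00); remaining pool $5,618.00 reallocated over remaining residents 10,345.
Shares after redistribution: Redwood Precinct 816.7687 → $816.77; Bellamy Borough 1,469.5319 → $1,469.53; Ashcroft District 769.5221 → $769.52; Upper Zone 669.5983 → $669.60; East Ward 1,892.5790 → $1,892.58.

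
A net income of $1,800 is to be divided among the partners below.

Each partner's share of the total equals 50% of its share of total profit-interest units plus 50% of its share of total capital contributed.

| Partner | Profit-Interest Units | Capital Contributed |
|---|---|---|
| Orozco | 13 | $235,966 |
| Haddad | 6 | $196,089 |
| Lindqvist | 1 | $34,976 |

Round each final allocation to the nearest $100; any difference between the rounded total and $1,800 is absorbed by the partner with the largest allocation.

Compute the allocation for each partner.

Profit-interest units total 20; capital contributed total 467,031.
Combined weights (50% profit-interest units + 50% capital contributed): Orozco 0.5776; Haddad 0.3599; Lindqvist 0.0624.
Unrounded shares: Orozco 1,039.72; Haddad 647.88; Lindqvist 112.40.
Rounded to nearest $100: Orozco $1,000; Haddad $600; Lindqvist $100. Sum = $1,700.
Difference $1,800 − $1,700 = +$100 applied to largest allocation (Orozco): Orozco becomes $1,100.

Orozco: $1,100 | Haddad: $600 | Lindqvist: $100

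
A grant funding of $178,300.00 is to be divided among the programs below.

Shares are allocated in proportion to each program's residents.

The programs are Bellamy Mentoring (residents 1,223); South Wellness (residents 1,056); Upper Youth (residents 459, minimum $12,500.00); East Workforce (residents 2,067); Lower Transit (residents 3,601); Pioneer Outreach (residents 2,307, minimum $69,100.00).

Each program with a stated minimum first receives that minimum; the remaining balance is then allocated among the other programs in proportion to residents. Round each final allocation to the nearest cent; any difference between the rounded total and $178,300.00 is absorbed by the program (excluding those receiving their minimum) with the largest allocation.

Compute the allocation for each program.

Guaranteed amounts: Upper Youth $12,500.00; Pioneer Outreach $69,100.00. Residual $96,700.00.
Residual split over remaining residents 7,947: Bellamy Mentoring 14,881.6031 → $14,881.60; South Wellness 12,849.5281 → $12,849.53; East Workforce 25,151.4911 → $25,151.49; Lower Transit 43,817.3776 → $43,817.38.

Bellamy Mentoring: $14,881.60; South Wellness: $12,849.53; Upper Youth: $12,500.00; East Workforce: $25,151.49; Lower Transit: $43,817.38; Pioneer Outreach: $69,100.00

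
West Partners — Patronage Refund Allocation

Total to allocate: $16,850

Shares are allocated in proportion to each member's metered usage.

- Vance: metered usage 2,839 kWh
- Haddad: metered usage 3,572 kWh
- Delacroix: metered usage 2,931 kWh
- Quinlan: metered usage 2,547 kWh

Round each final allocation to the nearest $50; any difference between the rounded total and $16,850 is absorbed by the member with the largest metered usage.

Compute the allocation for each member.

Vance: $4,000 | Haddad: $5,100 | Delacroix: $4,150 | Quinlan: $3,600

Metered usage total: 11,889.
Raw shares: Vance 2,839/11,889 × $16,850 = 4,023.65; Haddad 3,572/11,889 × $16,850 = 5,062.51; Delacroix 2,931/11,889 × $16,850 = 4,154.04; Quinlan 2,547/11,889 × $16,850 = 3,609.80.
Rounded to nearest $50: Vance $4,000; Haddad $5,050; Delacroix $4,150; Quinlan $3,600. Sum = $16,800.
Difference $16,850 − $16,800 = +$50 applied to largest metered usage (Haddad): Haddad becomes $5,100.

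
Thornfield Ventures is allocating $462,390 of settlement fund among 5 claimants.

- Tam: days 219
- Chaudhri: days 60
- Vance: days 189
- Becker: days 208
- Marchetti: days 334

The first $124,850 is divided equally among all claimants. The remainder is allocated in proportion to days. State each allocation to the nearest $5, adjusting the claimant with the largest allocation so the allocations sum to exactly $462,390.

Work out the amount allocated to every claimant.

Equal tier: $124,850 ÷ 5 = $24,970 apiece.
Remainder $337,540 by days (total 1,010): Tam 73,189.37 → $73,190; Chaudhri 20,051.88 → $20,050; Vance 63,163.43 → $63,165; Becker 69,513.19 → $69,515; Marchetti 111,622.14 → $111,620.
Totals: Tam $24,970 + $73,190 = $98,160; Chaudhri $24,970 + $20,050 = $45,020; Vance $24,970 + $63,165 = $88,135; Becker $24,970 + $69,515 = $94,485; Marchetti $24,970 + $111,620 = $136,590.

Tam: $98,160 · Chaudhri: $45,020 · Vance: $88,135 · Becker: $94,485 · Marchetti: $136,590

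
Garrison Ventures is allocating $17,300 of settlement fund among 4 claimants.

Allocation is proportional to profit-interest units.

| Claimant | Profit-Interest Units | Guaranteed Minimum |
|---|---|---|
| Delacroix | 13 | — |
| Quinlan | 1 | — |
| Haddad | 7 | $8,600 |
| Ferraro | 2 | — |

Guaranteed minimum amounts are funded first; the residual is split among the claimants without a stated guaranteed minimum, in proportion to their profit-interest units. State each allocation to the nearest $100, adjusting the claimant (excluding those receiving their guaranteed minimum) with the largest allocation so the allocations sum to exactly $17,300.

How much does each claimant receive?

Minimums first: Haddad $8,600. Residual $8,700.
Residual split over remaining profit-interest units 16: Delacroix 7,068.75 → $7,100; Quinlan 543.75 → $500; Ferraro 1,087.50 → $1,100.

Delacroix: $7,100; Quinlan: $500; Haddad: $8,600; Ferraro: $1,100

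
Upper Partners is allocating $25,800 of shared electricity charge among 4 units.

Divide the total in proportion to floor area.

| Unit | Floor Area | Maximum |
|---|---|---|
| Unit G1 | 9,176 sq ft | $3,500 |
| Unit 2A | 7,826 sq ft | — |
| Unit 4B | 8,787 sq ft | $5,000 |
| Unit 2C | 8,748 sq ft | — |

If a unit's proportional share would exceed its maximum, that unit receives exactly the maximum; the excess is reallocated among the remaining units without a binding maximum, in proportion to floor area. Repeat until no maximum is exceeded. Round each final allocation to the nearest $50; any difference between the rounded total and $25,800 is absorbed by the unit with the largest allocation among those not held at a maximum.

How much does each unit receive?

Combined floor area = 34,537.
Unconstrained shares: Unit G1 6,854.70; Unit 2A 5,846.22; Unit 4B 6,564.11; Unit 2C 6,534.97.
Held at cap: Unit G1 ($3,500), Unit 4B ($5,000); remaining pool $17,300 reallocated over remaining floor area 16,574.
Redistributed shares: Unit 2A 8,168.81 → $8,150; Unit 2C 9,131.19 → $9,150.

Unit G1: $3,500 | Unit 2A: $8,150 | Unit 4B: $5,000 | Unit 2C: $9,150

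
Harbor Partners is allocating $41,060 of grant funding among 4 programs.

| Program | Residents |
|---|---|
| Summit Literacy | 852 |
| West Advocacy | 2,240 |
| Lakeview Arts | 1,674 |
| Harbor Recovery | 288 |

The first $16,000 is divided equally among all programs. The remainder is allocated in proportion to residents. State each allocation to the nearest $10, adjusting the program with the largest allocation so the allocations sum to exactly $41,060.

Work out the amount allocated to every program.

First tranche $16,000 split equally: $4,000 each.
Remainder $25,060 by residents (total 5,054): Summit Literacy 4,224.60 → $4,220; West Advocacy 11,106.93 → $11,110; Lakeview Arts 8,300.44 → $8,300; Harbor Recovery 1,428.03 → $1,430.
Totals: Summit Literacy $4,000 + $4,220 = $8,220; West Advocacy $4,000 + $11,110 = $15,110; Lakeview Arts $4,000 + $8,300 = $12,300; Harbor Recovery $4,000 + $1,430 = $5,430.

Summit Literacy: $8,220 | West Advocacy: $15,110 | Lakeview Arts: $12,300 | Harbor Recovery: $5,430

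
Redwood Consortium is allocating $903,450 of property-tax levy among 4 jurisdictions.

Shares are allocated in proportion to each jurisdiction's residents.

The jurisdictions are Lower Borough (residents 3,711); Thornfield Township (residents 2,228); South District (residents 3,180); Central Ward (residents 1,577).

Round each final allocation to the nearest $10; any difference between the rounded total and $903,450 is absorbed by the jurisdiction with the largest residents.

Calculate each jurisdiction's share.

Lower Borough: $313,460; Thornfield Township: $188,190; South District: $268,600; Central Ward: $133,200

Sum of residents: 10,696.
Proportional shares: Lower Borough 3,711/10,696 × $903,450 = 313,453.90; Thornfield Township 2,228/10,696 × $903,450 = 188,190.59; South District 3,180/10,696 × $903,450 = 268,602.37; Central Ward 1,577/10,696 × $903,450 = 133,203.13.
Rounded to nearest $10: Lower Borough $313,450; Thornfield Township $188,190; South District $268,600; Central Ward $133,200. Sum = $903,440.
Difference $903,450 − $903,440 = +$10 applied to largest residents (Lower Borough): Lower Borough becomes $313,460.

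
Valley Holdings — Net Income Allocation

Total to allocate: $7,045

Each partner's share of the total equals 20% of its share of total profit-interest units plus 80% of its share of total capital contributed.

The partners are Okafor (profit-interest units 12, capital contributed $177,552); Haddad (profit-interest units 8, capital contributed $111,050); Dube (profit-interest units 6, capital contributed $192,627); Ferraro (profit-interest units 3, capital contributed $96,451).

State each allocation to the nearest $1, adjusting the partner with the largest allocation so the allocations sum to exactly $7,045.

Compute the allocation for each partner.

Totals — profit-interest units 29, capital contributed 577,680.
Combined weights (20% profit-interest units + 80% capital contributed): Okafor 0.3286; Haddad 0.2090; Dube 0.3081; Ferraro 0.1543.
Proportional shares: Okafor 2,315.28; Haddad 1,472.12; Dube 2,170.84; Ferraro 1,086.76.
After rounding ($1): Okafor $2,315; Haddad $1,472; Dube $2,171; Ferraro $1,087. Sum = $7,045.
Rounded total matches; no reconciliation needed.

Okafor: $2,315 · Haddad: $1,472 · Dube: $2,171 · Ferraro: $1,087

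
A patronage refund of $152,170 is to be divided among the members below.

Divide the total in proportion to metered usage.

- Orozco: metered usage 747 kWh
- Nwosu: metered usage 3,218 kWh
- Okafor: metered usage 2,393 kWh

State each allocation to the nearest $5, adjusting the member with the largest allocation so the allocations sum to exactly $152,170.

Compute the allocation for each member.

Orozco: $17,880; Nwosu: $77,015; Okafor: $57,275

Total metered usage = 6,358.
Unrounded shares: Orozco 747/6,358 × $152,170 = 17,878.42; Nwosu 3,218/6,358 × $152,170 = 77,018.41; Okafor 2,393/6,358 × $152,170 = 57,273.17.
Rounded to nearest $5: Orozco $17,880; Nwosu $77,020; Okafor $57,275. Sum = $152,175.
Difference $152,170 − $152,175 = −$5 applied to largest allocation (Nwosu): Nwosu becomes $77,015.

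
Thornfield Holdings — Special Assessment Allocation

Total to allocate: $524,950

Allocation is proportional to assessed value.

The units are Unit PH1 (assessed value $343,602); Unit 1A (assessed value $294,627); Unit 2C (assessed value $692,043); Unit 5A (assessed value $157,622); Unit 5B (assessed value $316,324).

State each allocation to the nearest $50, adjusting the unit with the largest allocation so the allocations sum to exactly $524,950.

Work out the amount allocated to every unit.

Unit PH1: $99,950; Unit 1A: $85,700; Unit 2C: $201,400; Unit 5A: $45,850; Unit 5B: $92,050

Sum of assessed value: 1,804,218.
Raw shares: Unit PH1 343,602/1,804,218 × $524,950 = 99,973.43; Unit 1A 294,627/1,804,218 × $524,950 = 85,723.81; Unit 2C 692,043/1,804,218 × $524,950 = 201,354.81; Unit 5A 157,622/1,804,218 × $524,950 = 45,861.24; Unit 5B 316,324/1,804,218 × $524,950 = 92,036.71.
Rounded to nearest $50: Unit PH1 $99,950; Unit 1A $85,700; Unit 2C $201,350; Unit 5A $45,850; Unit 5B $92,050. Sum = $524,900.
Difference $524,950 − $524,900 = +$50 applied to largest allocation (Unit 2C): Unit 2C becomes $201,400.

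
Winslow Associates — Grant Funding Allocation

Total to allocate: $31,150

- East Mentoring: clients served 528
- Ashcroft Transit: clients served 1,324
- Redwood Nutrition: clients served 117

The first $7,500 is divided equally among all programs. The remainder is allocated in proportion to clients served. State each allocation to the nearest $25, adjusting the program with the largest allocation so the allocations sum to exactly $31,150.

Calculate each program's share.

East Mentoring: $8,850 | Ashcroft Transit: $18,400 | Redwood Nutrition: $3,900

$7,500 shared equally gives $2,500 per program.
Remainder $23,650 by clients served (total 1,969): East Mentoring 6,341.90 → $6,350; Ashcroft Transit 15,902.79 → $15,900; Redwood Nutrition 1,405.31 → $1,400.
Totals: East Mentoring $2,500 + $6,350 = $8,850; Ashcroft Transit $2,500 + $15,900 = $18,400; Redwood Nutrition $2,500 + $1,400 = $3,900.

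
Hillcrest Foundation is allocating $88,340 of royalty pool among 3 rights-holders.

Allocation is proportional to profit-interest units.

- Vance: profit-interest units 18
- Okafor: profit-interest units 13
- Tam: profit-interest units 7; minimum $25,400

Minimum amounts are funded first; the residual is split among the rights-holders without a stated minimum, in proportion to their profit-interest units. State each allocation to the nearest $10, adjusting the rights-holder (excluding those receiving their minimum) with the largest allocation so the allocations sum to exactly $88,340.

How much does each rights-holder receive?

Vance: $36,550 | Okafor: $26,390 | Tam: $25,400

Fund the minimums — Tam $25,400. Remaining pool $62,940.
Remaining pool split over remaining profit-interest units 31: Vance 36,545.81 → $36,550; Okafor 26,394.19 → $26,390.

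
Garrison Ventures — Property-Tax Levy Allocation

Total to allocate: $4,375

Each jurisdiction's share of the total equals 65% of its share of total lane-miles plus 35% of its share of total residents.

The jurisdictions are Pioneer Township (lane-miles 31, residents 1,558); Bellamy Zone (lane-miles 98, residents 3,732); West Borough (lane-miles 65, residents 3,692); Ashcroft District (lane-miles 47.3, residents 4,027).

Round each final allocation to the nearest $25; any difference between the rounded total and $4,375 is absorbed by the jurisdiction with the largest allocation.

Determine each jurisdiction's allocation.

Lane-miles total 241.3; residents total 13,009.
Combined weights (65% lane-miles + 35% residents): Pioneer Township 0.1254; Bellamy Zone 0.3644; West Borough 0.2744; Ashcroft District 0.2358.
Unrounded shares: Pioneer Township 548.73; Bellamy Zone 1,594.22; West Borough 1,200.61; Ashcroft District 1,031.44.
After rounding ($25): Pioneer Township $550; Bellamy Zone $1,600; West Borough $1,200; Ashcroft District $1,025. Sum = $4,375.
Sum already equals the total — no adjustment.

Pioneer Township: $550 | Bellamy Zone: $1,600 | West Borough: $1,200 | Ashcroft District: $1,025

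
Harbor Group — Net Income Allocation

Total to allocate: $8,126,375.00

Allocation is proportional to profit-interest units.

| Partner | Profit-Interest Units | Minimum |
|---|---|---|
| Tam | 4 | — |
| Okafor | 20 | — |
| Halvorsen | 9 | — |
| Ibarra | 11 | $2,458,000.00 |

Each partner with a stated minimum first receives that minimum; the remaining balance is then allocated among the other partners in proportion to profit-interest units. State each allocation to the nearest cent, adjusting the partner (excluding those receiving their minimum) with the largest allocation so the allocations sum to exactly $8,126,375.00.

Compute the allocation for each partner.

Tam: $687,075.76 | Okafor: $3,435,378.79 | Halvorsen: $1,545,920.45 | Ibarra: $2,458,000.00

Fund the minimums — Ibarra $2,458,000.00. Residual $5,668,375.00.
Residual split over remaining profit-interest units 33: Tam 687,075.7576 → $687,075.76; Okafor 3,435,378.7879 → $3,435,378.79; Halvorsen 1,545,920.4545 → $1,545,920.45.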